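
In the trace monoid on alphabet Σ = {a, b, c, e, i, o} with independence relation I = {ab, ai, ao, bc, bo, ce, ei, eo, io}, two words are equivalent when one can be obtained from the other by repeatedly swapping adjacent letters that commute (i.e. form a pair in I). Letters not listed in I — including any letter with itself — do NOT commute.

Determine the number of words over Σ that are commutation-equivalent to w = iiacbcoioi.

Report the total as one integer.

72

#0=i has no predecessor
#1=i depends on [0:i]
#2=a has no predecessor
#3=c depends on [1:i, 2:a]
#4=b depends on [1:i]
#5=c depends on [3:c]
#6=o depends on [5:c]
#7=i depends on [4:b, 5:c]
#8=o depends on [6:o]
#9=i depends on [7:i]
sources: [0:i, 2:a]
N(rest) = Σ N(rest − s) over sources s of rest; N(one piece) = 1:
  size 1 → [8]=1  [9]=1
  size 2 → [6,8]=1  [7,9]=1  [8,9]=2
  size 3 → [4,7,9]=1  [6,8,9]=3  [7,8,9]=3
  size 4 → [4,7,8,9]=4  [6,7,8,9]=6
  size 5 → [4,6,7,8,9]=10  [5,6,7,8,9]=6
  size 6 → [3,5,6,7,8,9]=6  [4,5,6,7,8,9]=16
  size 7 → [2,3,5,6,7,8,9]=6  [3,4,5,6,7,8,9]=22
  size 8 → [1,3,4,5,6,7,8,9]=22  [2,3,4,5,6,7,8,9]=28
  first=0(i) contributes 50
  first=2(a) contributes 22
|[w]| = 72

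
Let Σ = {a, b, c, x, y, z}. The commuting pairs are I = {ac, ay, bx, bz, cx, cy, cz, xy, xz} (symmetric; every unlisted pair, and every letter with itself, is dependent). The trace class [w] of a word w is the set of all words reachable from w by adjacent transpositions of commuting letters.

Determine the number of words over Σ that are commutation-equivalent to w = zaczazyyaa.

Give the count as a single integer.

60

drop 0:z onto floor
drop 1:a onto {0:z}
drop 2:c onto floor
drop 3:z onto {1:a}
drop 4:a onto {3:z}
drop 5:z onto {4:a}
drop 6:y onto {5:z}
drop 7:y onto {6:y}
drop 8:a onto {5:z}
drop 9:a onto {8:a}
ground layer = {0:z, 2:c}
drop-orders for the pieces not yet dropped (sum over which currently-grounded one goes next):
  1 to go: {2} 1  {7} 1  {9} 1
  2 to go: {2,7} 2  {2,9} 2  {6,7} 1  {7,9} 2  {8,9} 1
  3 to go: {2,6,7} 3  {2,7,9} 6  {2,8,9} 3  {6,7,9} 3  {7,8,9} 3
  4 to go: {2,6,7,9} 12  {2,7,8,9} 12  {6,7,8,9} 6
  5 to go: {2,6,7,8,9} 30  {5,6,7,8,9} 6
  6 to go: {2,5,6,7,8,9} 36  {4,5,6,7,8,9} 6
  7 to go: {2,4,5,6,7,8,9} 42  {3,4,5,6,7,8,9} 6
  8 to go: {1,3,4,5,6,7,8,9} 6  {2,3,4,5,6,7,8,9} 48
  if 0:z drops first: 54 orders
  if 2:c drops first: 6 orders
heap linearizations: 60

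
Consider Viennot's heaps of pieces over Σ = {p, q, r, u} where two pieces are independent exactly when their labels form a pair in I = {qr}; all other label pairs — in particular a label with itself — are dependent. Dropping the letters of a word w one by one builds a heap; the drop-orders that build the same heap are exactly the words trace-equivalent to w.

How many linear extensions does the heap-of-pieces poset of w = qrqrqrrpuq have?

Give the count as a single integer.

piece 0:q — minimal
piece 1:r — minimal
piece 2:q rests on {0:q}
piece 3:r rests on {1:r}
piece 4:q rests on {2:q}
piece 5:r rests on {3:r}
piece 6:r rests on {5:r}
piece 7:p rests on {4:q, 6:r}
piece 8:u rests on {7:p}
piece 9:q rests on {8:u}
minimal pieces: {0:q, 1:r}
ways to finish when only these pieces remain (= sum over removing one remaining piece with nothing left below it):
  1 left: {9}→1
  2 left: {8,9}→1
  3 left: {7,8,9}→1
  4 left: {4,7,8,9}→1  {6,7,8,9}→1
  5 left: {2,4,7,8,9}→1  {4,6,7,8,9}→2  {5,6,7,8,9}→1
  6 left: {0,2,4,7,8,9}→1  {2,4,6,7,8,9}→3  {3,5,6,7,8,9}→1  {4,5,6,7,8,9}→3
  7 left: {0,2,4,6,7,8,9}→4  {1,3,5,6,7,8,9}→1  {2,4,5,6,7,8,9}→6  {3,4,5,6,7,8,9}→4
  8 left: {0,2,4,5,6,7,8,9}→10  {1,3,4,5,6,7,8,9}→5  {2,3,4,5,6,7,8,9}→10
  placing 0:q first → 15 extensions
  placing 1:r first → 20 extensions
total linear extensions = 35

35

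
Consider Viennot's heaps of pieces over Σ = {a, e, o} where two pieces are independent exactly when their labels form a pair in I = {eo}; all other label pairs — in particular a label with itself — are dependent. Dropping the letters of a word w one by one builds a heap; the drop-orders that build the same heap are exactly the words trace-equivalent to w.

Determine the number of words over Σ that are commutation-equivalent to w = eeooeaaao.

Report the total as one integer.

drop 0:e onto floor
drop 1:e onto {0:e}
drop 2:o onto floor
drop 3:o onto {2:o}
drop 4:e onto {1:e}
drop 5:a onto {3:o, 4:e}
drop 6:a onto {5:a}
drop 7:a onto {6:a}
drop 8:o onto {7:a}
ground layer = {0:e, 2:o}
drop-orders for the pieces not yet dropped (sum over which currently-grounded one goes next):
  1 to go: {8} 1
  2 to go: {7,8} 1
  3 to go: {6,7,8} 1
  4 to go: {5,6,7,8} 1
  5 to go: {3,5,6,7,8} 1  {4,5,6,7,8} 1
  6 to go: {1,4,5,6,7,8} 1  {2,3,5,6,7,8} 1  {3,4,5,6,7,8} 2
  7 to go: {0,1,4,5,6,7,8} 1  {1,3,4,5,6,7,8} 3  {2,3,4,5,6,7,8} 3
  if 0:e drops first: 6 orders
  if 2:o drops first: 4 orders
heap linearizations: 10

10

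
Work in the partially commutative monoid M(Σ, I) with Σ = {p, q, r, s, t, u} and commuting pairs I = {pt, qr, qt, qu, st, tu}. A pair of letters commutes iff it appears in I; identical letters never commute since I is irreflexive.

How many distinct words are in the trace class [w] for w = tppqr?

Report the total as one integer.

0(t) covers ∅
1(p) covers ∅
2(p) covers 1:p
3(q) covers 2:p
4(r) covers 0:t, 2:p
floor of heap: 0:t, 1:p
completions by unplaced set U, small U first (add the entries for U minus each lowest piece of U):
  |U|=1: {3}:1  {4}:1
  |U|=2: {0,4}:1  {3,4}:2
  |U|=3: {0,3,4}:3  {2,3,4}:2
  start at 0(t): 2
  start at 1(p): 5
sum over floor = 7

7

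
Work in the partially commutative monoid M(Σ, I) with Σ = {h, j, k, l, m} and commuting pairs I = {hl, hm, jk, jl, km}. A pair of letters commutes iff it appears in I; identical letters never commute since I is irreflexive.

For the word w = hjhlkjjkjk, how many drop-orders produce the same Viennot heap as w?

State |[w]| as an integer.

0(h) covers ∅
1(j) covers 0:h
2(h) covers 1:j
3(l) covers ∅
4(k) covers 2:h, 3:l
5(j) covers 2:h
6(j) covers 5:j
7(k) covers 4:k
8(j) covers 6:j
9(k) covers 7:k
floor of heap: 0:h, 3:l
completions by unplaced set U, small U first (add the entries for U minus each lowest piece of U):
  |U|=1: {8}:1  {9}:1
  |U|=2: {6,8}:1  {7,9}:1  {8,9}:2
  |U|=3: {4,7,9}:1  {5,6,8}:1  {6,8,9}:3  {7,8,9}:3
  |U|=4: {3,4,7,9}:1  {4,7,8,9}:4  {5,6,8,9}:4  {6,7,8,9}:6
  |U|=5: {3,4,7,8,9}:5  {4,6,7,8,9}:10  {5,6,7,8,9}:10
  |U|=6: {3,4,6,7,8,9}:15  {4,5,6,7,8,9}:20
  |U|=7: {2,4,5,6,7,8,9}:20  {3,4,5,6,7,8,9}:35
  |U|=8: {1,2,4,5,6,7,8,9}:20  {2,3,4,5,6,7,8,9}:55
  start at 0(h): 75
  start at 3(l): 20
sum over floor = 95

95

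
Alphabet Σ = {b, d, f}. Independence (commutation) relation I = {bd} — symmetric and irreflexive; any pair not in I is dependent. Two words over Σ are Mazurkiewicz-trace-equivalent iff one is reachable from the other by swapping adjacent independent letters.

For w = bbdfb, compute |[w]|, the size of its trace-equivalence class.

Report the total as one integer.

drop 0:b onto floor
drop 1:b onto {0:b}
drop 2:d onto floor
drop 3:f onto {1:b, 2:d}
drop 4:b onto {3:f}
ground layer = {0:b, 2:d}
drop-orders for the pieces not yet dropped (sum over which currently-grounded one goes next):
  1 to go: {4} 1
  2 to go: {3,4} 1
  3 to go: {1,3,4} 1  {2,3,4} 1
  if 0:b drops first: 2 orders
  if 2:d drops first: 1 orders
heap linearizations: 3

3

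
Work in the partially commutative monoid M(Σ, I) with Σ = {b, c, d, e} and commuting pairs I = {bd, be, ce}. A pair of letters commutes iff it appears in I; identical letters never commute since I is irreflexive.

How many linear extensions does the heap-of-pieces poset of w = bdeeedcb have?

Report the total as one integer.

6

piece 0:b — minimal
piece 1:d — minimal
piece 2:e rests on {1:d}
piece 3:e rests on {2:e}
piece 4:e rests on {3:e}
piece 5:d rests on {4:e}
piece 6:c rests on {0:b, 5:d}
piece 7:b rests on {6:c}
minimal pieces: {0:b, 1:d}
ways to finish when only these pieces remain (= sum over removing one remaining piece with nothing left below it):
  1 left: {7}→1
  2 left: {6,7}→1
  3 left: {0,6,7}→1  {5,6,7}→1
  4 left: {0,5,6,7}→2  {4,5,6,7}→1
  5 left: {0,4,5,6,7}→3  {3,4,5,6,7}→1
  6 left: {0,3,4,5,6,7}→4  {2,3,4,5,6,7}→1
  placing 0:b first → 1 extensions
  placing 1:d first → 5 extensions
total linear extensions = 6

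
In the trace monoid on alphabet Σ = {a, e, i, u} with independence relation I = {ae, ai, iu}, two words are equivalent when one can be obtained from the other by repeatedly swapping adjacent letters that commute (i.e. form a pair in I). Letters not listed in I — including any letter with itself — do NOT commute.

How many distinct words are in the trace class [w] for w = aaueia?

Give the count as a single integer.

3

piece 0:a — minimal
piece 1:a rests on {0:a}
piece 2:u rests on {1:a}
piece 3:e rests on {2:u}
piece 4:i rests on {3:e}
piece 5:a rests on {2:u}
minimal pieces: {0:a}
ways to finish when only these pieces remain (= sum over removing one remaining piece with nothing left below it):
  1 left: {4}→1  {5}→1
  2 left: {3,4}→1  {4,5}→2
  3 left: {3,4,5}→3
  4 left: {2,3,4,5}→3
  placing 0:a first → 3 extensions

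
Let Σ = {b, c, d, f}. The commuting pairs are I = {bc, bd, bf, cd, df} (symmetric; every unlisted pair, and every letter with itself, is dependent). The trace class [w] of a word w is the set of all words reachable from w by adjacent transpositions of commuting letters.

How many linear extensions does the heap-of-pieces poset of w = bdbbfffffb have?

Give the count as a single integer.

1260

piece 0:b — minimal
piece 1:d — minimal
piece 2:b rests on {0:b}
piece 3:b rests on {2:b}
piece 4:f — minimal
piece 5:f rests on {4:f}
piece 6:f rests on {5:f}
piece 7:f rests on {6:f}
piece 8:f rests on {7:f}
piece 9:b rests on {3:b}
minimal pieces: {0:b, 1:d, 4:f}
ways to finish when only these pieces remain (= sum over removing one remaining piece with nothing left below it):
  1 left: {1}→1  {8}→1  {9}→1
  2 left: {1,8}→2  {1,9}→2  {3,9}→1  {7,8}→1  {8,9}→2
  3 left: {1,3,9}→3  {1,7,8}→3  {1,8,9}→6  {2,3,9}→1  {3,8,9}→3  {6,7,8}→1  {7,8,9}→3
  4 left: {0,2,3,9}→1  {1,2,3,9}→4  {1,3,8,9}→12  {1,6,7,8}→4  {1,7,8,9}→12  {2,3,8,9}→4  {3,7,8,9}→6  {5,6,7,8}→1  {6,7,8,9}→4
  5 left: {0,1,2,3,9}→5  {0,2,3,8,9}→5  {1,2,3,8,9}→20  {1,3,7,8,9}→30  {1,5,6,7,8}→5  {1,6,7,8,9}→20  {2,3,7,8,9}→10  {3,6,7,8,9}→10  {4,5,6,7,8}→1  {5,6,7,8,9}→5
  6 left: {0,1,2,3,8,9}→30  {0,2,3,7,8,9}→15  {1,2,3,7,8,9}→60  {1,3,6,7,8,9}→60  {1,4,5,6,7,8}→6  {1,5,6,7,8,9}→30  {2,3,6,7,8,9}→20  {3,5,6,7,8,9}→15  {4,5,6,7,8,9}→6
  7 left: {0,1,2,3,7,8,9}→105  {0,2,3,6,7,8,9}→35  {1,2,3,6,7,8,9}→140  {1,3,5,6,7,8,9}→105  {1,4,5,6,7,8,9}→42  {2,3,5,6,7,8,9}→35  {3,4,5,6,7,8,9}→21
  8 left: {0,1,2,3,6,7,8,9}→280  {0,2,3,5,6,7,8,9}→70  {1,2,3,5,6,7,8,9}→280  {1,3,4,5,6,7,8,9}→168  {2,3,4,5,6,7,8,9}→56
  placing 0:b first → 504 extensions
  placing 1:d first → 126 extensions
  placing 4:f first → 630 extensions
total linear extensions = 1260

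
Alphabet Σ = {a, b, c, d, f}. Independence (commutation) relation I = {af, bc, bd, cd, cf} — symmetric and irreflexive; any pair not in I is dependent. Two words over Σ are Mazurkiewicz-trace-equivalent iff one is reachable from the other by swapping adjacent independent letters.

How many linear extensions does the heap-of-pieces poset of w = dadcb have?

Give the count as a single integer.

piece 0:d — minimal
piece 1:a rests on {0:d}
piece 2:d rests on {1:a}
piece 3:c rests on {1:a}
piece 4:b rests on {1:a}
minimal pieces: {0:d}
ways to finish when only these pieces remain (= sum over removing one remaining piece with nothing left below it):
  1 left: {2}→1  {3}→1  {4}→1
  2 left: {2,3}→2  {2,4}→2  {3,4}→2
  3 left: {2,3,4}→6
  placing 0:d first → 6 extensions

6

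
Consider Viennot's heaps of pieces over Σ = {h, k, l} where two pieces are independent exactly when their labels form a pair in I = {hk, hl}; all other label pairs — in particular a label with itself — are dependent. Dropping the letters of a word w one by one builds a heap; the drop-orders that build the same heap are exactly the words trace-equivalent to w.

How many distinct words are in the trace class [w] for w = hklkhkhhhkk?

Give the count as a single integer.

462

piece 0:h — minimal
piece 1:k — minimal
piece 2:l rests on {1:k}
piece 3:k rests on {2:l}
piece 4:h rests on {0:h}
piece 5:k rests on {3:k}
piece 6:h rests on {4:h}
piece 7:h rests on {6:h}
piece 8:h rests on {7:h}
piece 9:k rests on {5:k}
piece 10:k rests on {9:k}
minimal pieces: {0:h, 1:k}
ways to finish when only these pieces remain (= sum over removing one remaining piece with nothing left below it):
  1 left: {8}→1  {10}→1
  2 left: {7,8}→1  {8,10}→2  {9,10}→1
  3 left: {5,9,10}→1  {6,7,8}→1  {7,8,10}→3  {8,9,10}→3
  4 left: {3,5,9,10}→1  {4,6,7,8}→1  {5,8,9,10}→4  {6,7,8,10}→4  {7,8,9,10}→6
  5 left: {0,4,6,7,8}→1  {2,3,5,9,10}→1  {3,5,8,9,10}→5  {4,6,7,8,10}→5  {5,7,8,9,10}→10  {6,7,8,9,10}→10
  6 left: {0,4,6,7,8,10}→6  {1,2,3,5,9,10}→1  {2,3,5,8,9,10}→6  {3,5,7,8,9,10}→15  {4,6,7,8,9,10}→15  {5,6,7,8,9,10}→20
  7 left: {0,4,6,7,8,9,10}→21  {1,2,3,5,8,9,10}→7  {2,3,5,7,8,9,10}→21  {3,5,6,7,8,9,10}→35  {4,5,6,7,8,9,10}→35
  8 left: {0,4,5,6,7,8,9,10}→56  {1,2,3,5,7,8,9,10}→28  {2,3,5,6,7,8,9,10}→56  {3,4,5,6,7,8,9,10}→70
  9 left: {0,3,4,5,6,7,8,9,10}→126  {1,2,3,5,6,7,8,9,10}→84  {2,3,4,5,6,7,8,9,10}→126
  placing 0:h first → 210 extensions
  placing 1:k first → 252 extensions
total linear extensions = 462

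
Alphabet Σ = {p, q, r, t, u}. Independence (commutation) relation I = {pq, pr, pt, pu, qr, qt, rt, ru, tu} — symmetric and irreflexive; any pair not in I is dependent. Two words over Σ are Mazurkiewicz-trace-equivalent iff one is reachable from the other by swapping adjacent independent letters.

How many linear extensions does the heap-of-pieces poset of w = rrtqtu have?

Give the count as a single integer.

0(r) covers ∅
1(r) covers 0:r
2(t) covers ∅
3(q) covers ∅
4(t) covers 2:t
5(u) covers 3:q
floor of heap: 0:r, 2:t, 3:q
completions by unplaced set U, small U first (add the entries for U minus each lowest piece of U):
  |U|=1: {1}:1  {4}:1  {5}:1
  |U|=2: {0,1}:1  {1,4}:2  {1,5}:2  {2,4}:1  {3,5}:1  {4,5}:2
  |U|=3: {0,1,4}:3  {0,1,5}:3  {1,2,4}:3  {1,3,5}:3  {1,4,5}:6  {2,4,5}:3  {3,4,5}:3
  |U|=4: {0,1,2,4}:6  {0,1,3,5}:6  {0,1,4,5}:12  {1,2,4,5}:12  {1,3,4,5}:12  {2,3,4,5}:6
  start at 0(r): 30
  start at 2(t): 30
  start at 3(q): 30
sum over floor = 90

90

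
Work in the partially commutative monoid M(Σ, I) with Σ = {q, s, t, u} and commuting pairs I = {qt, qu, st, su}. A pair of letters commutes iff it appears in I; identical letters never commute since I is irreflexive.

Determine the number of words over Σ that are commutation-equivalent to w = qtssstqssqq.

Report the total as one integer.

#0=q has no predecessor
#1=t has no predecessor
#2=s depends on [0:q]
#3=s depends on [2:s]
#4=s depends on [3:s]
#5=t depends on [1:t]
#6=q depends on [4:s]
#7=s depends on [6:q]
#8=s depends on [7:s]
#9=q depends on [8:s]
#10=q depends on [9:q]
sources: [0:q, 1:t]
N(rest) = Σ N(rest − s) over sources s of rest; N(one piece) = 1:
  size 1 → [5]=1  [10]=1
  size 2 → [1,5]=1  [5,10]=2  [9,10]=1
  size 3 → [1,5,10]=3  [5,9,10]=3  [8,9,10]=1
  size 4 → [1,5,9,10]=6  [5,8,9,10]=4  [7,8,9,10]=1
  size 5 → [1,5,8,9,10]=10  [5,7,8,9,10]=5  [6,7,8,9,10]=1
  size 6 → [1,5,7,8,9,10]=15  [4,6,7,8,9,10]=1  [5,6,7,8,9,10]=6
  size 7 → [1,5,6,7,8,9,10]=21  [3,4,6,7,8,9,10]=1  [4,5,6,7,8,9,10]=7
  size 8 → [1,4,5,6,7,8,9,10]=28  [2,3,4,6,7,8,9,10]=1  [3,4,5,6,7,8,9,10]=8
  size 9 → [0,2,3,4,6,7,8,9,10]=1  [1,3,4,5,6,7,8,9,10]=36  [2,3,4,5,6,7,8,9,10]=9
  first=0(q) contributes 45
  first=1(t) contributes 10
|[w]| = 55

55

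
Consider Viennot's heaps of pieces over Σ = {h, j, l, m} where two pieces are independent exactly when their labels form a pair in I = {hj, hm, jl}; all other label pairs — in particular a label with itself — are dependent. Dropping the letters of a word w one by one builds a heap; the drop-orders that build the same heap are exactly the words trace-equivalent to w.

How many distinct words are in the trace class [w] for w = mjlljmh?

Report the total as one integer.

drop 0:m onto floor
drop 1:j onto {0:m}
drop 2:l onto {0:m}
drop 3:l onto {2:l}
drop 4:j onto {1:j}
drop 5:m onto {3:l, 4:j}
drop 6:h onto {3:l}
ground layer = {0:m}
drop-orders for the pieces not yet dropped (sum over which currently-grounded one goes next):
  1 to go: {5} 1  {6} 1
  2 to go: {4,5} 1  {5,6} 2
  3 to go: {1,4,5} 1  {3,5,6} 2  {4,5,6} 3
  4 to go: {1,4,5,6} 4  {2,3,5,6} 2  {3,4,5,6} 5
  5 to go: {1,3,4,5,6} 9  {2,3,4,5,6} 7
  if 0:m drops first: 16 orders

16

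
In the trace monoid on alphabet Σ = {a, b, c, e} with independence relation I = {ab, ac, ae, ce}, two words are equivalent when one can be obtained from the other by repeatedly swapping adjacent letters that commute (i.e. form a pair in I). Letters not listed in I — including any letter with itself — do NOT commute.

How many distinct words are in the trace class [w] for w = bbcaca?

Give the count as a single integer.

0(b) covers ∅
1(b) covers 0:b
2(c) covers 1:b
3(a) covers ∅
4(c) covers 2:c
5(a) covers 3:a
floor of heap: 0:b, 3:a
completions by unplaced set U, small U first (add the entries for U minus each lowest piece of U):
  |U|=1: {4}:1  {5}:1
  |U|=2: {2,4}:1  {3,5}:1  {4,5}:2
  |U|=3: {1,2,4}:1  {2,4,5}:3  {3,4,5}:3
  |U|=4: {0,1,2,4}:1  {1,2,4,5}:4  {2,3,4,5}:6
  start at 0(b): 10
  start at 3(a): 5
sum over floor = 15

15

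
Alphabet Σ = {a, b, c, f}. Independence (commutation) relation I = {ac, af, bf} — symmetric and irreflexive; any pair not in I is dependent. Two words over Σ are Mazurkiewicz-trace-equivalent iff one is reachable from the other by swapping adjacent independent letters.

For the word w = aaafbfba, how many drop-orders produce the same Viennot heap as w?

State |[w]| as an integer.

28

drop 0:a onto floor
drop 1:a onto {0:a}
drop 2:a onto {1:a}
drop 3:f onto floor
drop 4:b onto {2:a}
drop 5:f onto {3:f}
drop 6:b onto {4:b}
drop 7:a onto {6:b}
ground layer = {0:a, 3:f}
drop-orders for the pieces not yet dropped (sum over which currently-grounded one goes next):
  1 to go: {5} 1  {7} 1
  2 to go: {3,5} 1  {5,7} 2  {6,7} 1
  3 to go: {3,5,7} 3  {4,6,7} 1  {5,6,7} 3
  4 to go: {2,4,6,7} 1  {3,5,6,7} 6  {4,5,6,7} 4
  5 to go: {1,2,4,6,7} 1  {2,4,5,6,7} 5  {3,4,5,6,7} 10
  6 to go: {0,1,2,4,6,7} 1  {1,2,4,5,6,7} 6  {2,3,4,5,6,7} 15
  if 0:a drops first: 21 orders
  if 3:f drops first: 7 orders
heap linearizations: 28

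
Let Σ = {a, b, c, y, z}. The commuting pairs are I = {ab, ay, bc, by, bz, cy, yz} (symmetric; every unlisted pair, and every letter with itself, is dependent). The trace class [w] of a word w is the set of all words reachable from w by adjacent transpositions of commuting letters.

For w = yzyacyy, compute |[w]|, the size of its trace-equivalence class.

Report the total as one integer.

0(y) covers ∅
1(z) covers ∅
2(y) covers 0:y
3(a) covers 1:z
4(c) covers 3:a
5(y) covers 2:y
6(y) covers 5:y
floor of heap: 0:y, 1:z
completions by unplaced set U, small U first (add the entries for U minus each lowest piece of U):
  |U|=1: {4}:1  {6}:1
  |U|=2: {3,4}:1  {4,6}:2  {5,6}:1
  |U|=3: {1,3,4}:1  {2,5,6}:1  {3,4,6}:3  {4,5,6}:3
  |U|=4: {0,2,5,6}:1  {1,3,4,6}:4  {2,4,5,6}:4  {3,4,5,6}:6
  |U|=5: {0,2,4,5,6}:5  {1,3,4,5,6}:10  {2,3,4,5,6}:10
  start at 0(y): 20
  start at 1(z): 15
sum over floor = 35

35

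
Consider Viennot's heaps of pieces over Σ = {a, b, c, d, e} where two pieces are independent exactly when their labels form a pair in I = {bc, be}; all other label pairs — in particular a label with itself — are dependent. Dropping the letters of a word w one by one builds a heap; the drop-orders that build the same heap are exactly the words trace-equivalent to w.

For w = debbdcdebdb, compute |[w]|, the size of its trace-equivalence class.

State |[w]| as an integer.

6

piece 0:d — minimal
piece 1:e rests on {0:d}
piece 2:b rests on {0:d}
piece 3:b rests on {2:b}
piece 4:d rests on {1:e, 3:b}
piece 5:c rests on {4:d}
piece 6:d rests on {5:c}
piece 7:e rests on {6:d}
piece 8:b rests on {6:d}
piece 9:d rests on {7:e, 8:b}
piece 10:b rests on {9:d}
minimal pieces: {0:d}
ways to finish when only these pieces remain (= sum over removing one remaining piece with nothing left below it):
  1 left: {10}→1
  2 left: {9,10}→1
  3 left: {7,9,10}→1  {8,9,10}→1
  4 left: {7,8,9,10}→2
  5 left: {6,7,8,9,10}→2
  6 left: {5,6,7,8,9,10}→2
  7 left: {4,5,6,7,8,9,10}→2
  8 left: {1,4,5,6,7,8,9,10}→2  {3,4,5,6,7,8,9,10}→2
  9 left: {1,3,4,5,6,7,8,9,10}→4  {2,3,4,5,6,7,8,9,10}→2
  placing 0:d first → 6 extensions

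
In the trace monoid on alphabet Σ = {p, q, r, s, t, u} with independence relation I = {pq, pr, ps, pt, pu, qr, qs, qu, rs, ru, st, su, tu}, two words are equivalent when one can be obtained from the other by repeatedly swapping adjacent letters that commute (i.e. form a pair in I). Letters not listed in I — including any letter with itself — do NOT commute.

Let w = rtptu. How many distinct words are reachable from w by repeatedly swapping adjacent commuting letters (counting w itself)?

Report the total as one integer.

0(r) covers ∅
1(t) covers 0:r
2(p) covers ∅
3(t) covers 1:t
4(u) covers ∅
floor of heap: 0:r, 2:p, 4:u
completions by unplaced set U, small U first (add the entries for U minus each lowest piece of U):
  |U|=1: {2}:1  {3}:1  {4}:1
  |U|=2: {1,3}:1  {2,3}:2  {2,4}:2  {3,4}:2
  |U|=3: {0,1,3}:1  {1,2,3}:3  {1,3,4}:3  {2,3,4}:6
  start at 0(r): 12
  start at 2(p): 4
  start at 4(u): 4
sum over floor = 20

20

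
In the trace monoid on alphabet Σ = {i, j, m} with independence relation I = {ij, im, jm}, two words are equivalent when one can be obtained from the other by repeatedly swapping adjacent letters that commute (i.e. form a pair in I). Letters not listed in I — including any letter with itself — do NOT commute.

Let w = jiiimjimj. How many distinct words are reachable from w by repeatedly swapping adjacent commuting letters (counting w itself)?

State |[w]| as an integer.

1260

#0=j has no predecessor
#1=i has no predecessor
#2=i depends on [1:i]
#3=i depends on [2:i]
#4=m has no predecessor
#5=j depends on [0:j]
#6=i depends on [3:i]
#7=m depends on [4:m]
#8=j depends on [5:j]
sources: [0:j, 1:i, 4:m]
N(rest) = Σ N(rest − s) over sources s of rest; N(one piece) = 1:
  size 1 → [6]=1  [7]=1  [8]=1
  size 2 → [3,6]=1  [4,7]=1  [5,8]=1  [6,7]=2  [6,8]=2  [7,8]=2
  size 3 → [0,5,8]=1  [2,3,6]=1  [3,6,7]=3  [3,6,8]=3  [4,6,7]=3  [4,7,8]=3  [5,6,8]=3  [5,7,8]=3  [6,7,8]=6
  size 4 → [0,5,6,8]=4  [0,5,7,8]=4  [1,2,3,6]=1  [2,3,6,7]=4  [2,3,6,8]=4  [3,4,6,7]=6  [3,5,6,8]=6  [3,6,7,8]=12  [4,5,7,8]=6  [4,6,7,8]=12  [5,6,7,8]=12
  size 5 → [0,3,5,6,8]=10  [0,4,5,7,8]=10  [0,5,6,7,8]=20  [1,2,3,6,7]=5  [1,2,3,6,8]=5  [2,3,4,6,7]=10  [2,3,5,6,8]=10  [2,3,6,7,8]=20  [3,4,6,7,8]=30  [3,5,6,7,8]=30  [4,5,6,7,8]=30
  size 6 → [0,2,3,5,6,8]=20  [0,3,5,6,7,8]=60  [0,4,5,6,7,8]=60  [1,2,3,4,6,7]=15  [1,2,3,5,6,8]=15  [1,2,3,6,7,8]=30  [2,3,4,6,7,8]=60  [2,3,5,6,7,8]=60  [3,4,5,6,7,8]=90
  size 7 → [0,1,2,3,5,6,8]=35  [0,2,3,5,6,7,8]=140  [0,3,4,5,6,7,8]=210  [1,2,3,4,6,7,8]=105  [1,2,3,5,6,7,8]=105  [2,3,4,5,6,7,8]=210
  first=0(j) contributes 420
  first=1(i) contributes 560
  first=4(m) contributes 280
|[w]| = 1260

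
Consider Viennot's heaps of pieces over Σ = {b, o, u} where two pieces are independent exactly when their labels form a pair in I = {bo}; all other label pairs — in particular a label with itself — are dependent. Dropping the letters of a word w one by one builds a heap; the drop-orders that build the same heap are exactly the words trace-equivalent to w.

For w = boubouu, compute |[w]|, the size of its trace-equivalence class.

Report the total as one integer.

drop 0:b onto floor
drop 1:o onto floor
drop 2:u onto {0:b, 1:o}
drop 3:b onto {2:u}
drop 4:o onto {2:u}
drop 5:u onto {3:b, 4:o}
drop 6:u onto {5:u}
ground layer = {0:b, 1:o}
drop-orders for the pieces not yet dropped (sum over which currently-grounded one goes next):
  1 to go: {6} 1
  2 to go: {5,6} 1
  3 to go: {3,5,6} 1  {4,5,6} 1
  4 to go: {3,4,5,6} 2
  5 to go: {2,3,4,5,6} 2
  if 0:b drops first: 2 orders
  if 1:o drops first: 2 orders
heap linearizations: 4

4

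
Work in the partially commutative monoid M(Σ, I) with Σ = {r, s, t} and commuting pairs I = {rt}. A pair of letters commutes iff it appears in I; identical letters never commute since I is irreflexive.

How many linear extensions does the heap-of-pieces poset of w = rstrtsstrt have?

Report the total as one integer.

9

piece 0:r — minimal
piece 1:s rests on {0:r}
piece 2:t rests on {1:s}
piece 3:r rests on {1:s}
piece 4:t rests on {2:t}
piece 5:s rests on {3:r, 4:t}
piece 6:s rests on {5:s}
piece 7:t rests on {6:s}
piece 8:r rests on {6:s}
piece 9:t rests on {7:t}
minimal pieces: {0:r}
ways to finish when only these pieces remain (= sum over removing one remaining piece with nothing left below it):
  1 left: {8}→1  {9}→1
  2 left: {7,9}→1  {8,9}→2
  3 left: {7,8,9}→3
  4 left: {6,7,8,9}→3
  5 left: {5,6,7,8,9}→3
  6 left: {3,5,6,7,8,9}→3  {4,5,6,7,8,9}→3
  7 left: {2,4,5,6,7,8,9}→3  {3,4,5,6,7,8,9}→6
  8 left: {2,3,4,5,6,7,8,9}→9
  placing 0:r first → 9 extensions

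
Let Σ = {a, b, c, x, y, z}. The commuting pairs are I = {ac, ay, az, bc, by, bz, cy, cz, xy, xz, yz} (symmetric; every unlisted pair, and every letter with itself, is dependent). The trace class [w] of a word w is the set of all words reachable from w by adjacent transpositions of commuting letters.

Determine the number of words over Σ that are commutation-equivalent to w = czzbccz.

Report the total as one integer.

140

0(c) covers ∅
1(z) covers ∅
2(z) covers 1:z
3(b) covers ∅
4(c) covers 0:c
5(c) covers 4:c
6(z) covers 2:z
floor of heap: 0:c, 1:z, 3:b
completions by unplaced set U, small U first (add the entries for U minus each lowest piece of U):
  |U|=1: {3}:1  {5}:1  {6}:1
  |U|=2: {2,6}:1  {3,5}:2  {3,6}:2  {4,5}:1  {5,6}:2
  |U|=3: {0,4,5}:1  {1,2,6}:1  {2,3,6}:3  {2,5,6}:3  {3,4,5}:3  {3,5,6}:6  {4,5,6}:3
  |U|=4: {0,3,4,5}:4  {0,4,5,6}:4  {1,2,3,6}:4  {1,2,5,6}:4  {2,3,5,6}:12  {2,4,5,6}:6  {3,4,5,6}:12
  |U|=5: {0,2,4,5,6}:10  {0,3,4,5,6}:20  {1,2,3,5,6}:20  {1,2,4,5,6}:10  {2,3,4,5,6}:30
  start at 0(c): 60
  start at 1(z): 60
  start at 3(b): 20
sum over floor = 140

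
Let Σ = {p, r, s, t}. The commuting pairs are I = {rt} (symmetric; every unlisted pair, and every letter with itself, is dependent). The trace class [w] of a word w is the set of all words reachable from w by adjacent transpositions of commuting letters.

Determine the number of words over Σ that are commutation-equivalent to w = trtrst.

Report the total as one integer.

6

drop 0:t onto floor
drop 1:r onto floor
drop 2:t onto {0:t}
drop 3:r onto {1:r}
drop 4:s onto {2:t, 3:r}
drop 5:t onto {4:s}
ground layer = {0:t, 1:r}
drop-orders for the pieces not yet dropped (sum over which currently-grounded one goes next):
  1 to go: {5} 1
  2 to go: {4,5} 1
  3 to go: {2,4,5} 1  {3,4,5} 1
  4 to go: {0,2,4,5} 1  {1,3,4,5} 1  {2,3,4,5} 2
  if 0:t drops first: 3 orders
  if 1:r drops first: 3 orders
heap linearizations: 6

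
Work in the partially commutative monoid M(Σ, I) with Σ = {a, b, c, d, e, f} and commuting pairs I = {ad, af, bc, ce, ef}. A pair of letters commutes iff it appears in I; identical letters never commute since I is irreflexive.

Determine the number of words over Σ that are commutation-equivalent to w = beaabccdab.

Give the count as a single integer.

piece 0:b — minimal
piece 1:e rests on {0:b}
piece 2:a rests on {1:e}
piece 3:a rests on {2:a}
piece 4:b rests on {3:a}
piece 5:c rests on {3:a}
piece 6:c rests on {5:c}
piece 7:d rests on {4:b, 6:c}
piece 8:a rests on {4:b, 6:c}
piece 9:b rests on {7:d, 8:a}
minimal pieces: {0:b}
ways to finish when only these pieces remain (= sum over removing one remaining piece with nothing left below it):
  1 left: {9}→1
  2 left: {7,9}→1  {8,9}→1
  3 left: {7,8,9}→2
  4 left: {4,7,8,9}→2  {6,7,8,9}→2
  5 left: {4,6,7,8,9}→4  {5,6,7,8,9}→2
  6 left: {4,5,6,7,8,9}→6
  7 left: {3,4,5,6,7,8,9}→6
  8 left: {2,3,4,5,6,7,8,9}→6
  placing 0:b first → 6 extensions

6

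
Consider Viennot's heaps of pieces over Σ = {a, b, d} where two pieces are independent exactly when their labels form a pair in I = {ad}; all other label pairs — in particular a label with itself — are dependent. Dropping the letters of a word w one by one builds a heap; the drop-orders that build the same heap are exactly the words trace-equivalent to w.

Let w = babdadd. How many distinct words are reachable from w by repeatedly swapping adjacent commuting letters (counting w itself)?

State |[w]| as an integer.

4

#0=b has no predecessor
#1=a depends on [0:b]
#2=b depends on [1:a]
#3=d depends on [2:b]
#4=a depends on [2:b]
#5=d depends on [3:d]
#6=d depends on [5:d]
sources: [0:b]
N(rest) = Σ N(rest − s) over sources s of rest; N(one piece) = 1:
  size 1 → [4]=1  [6]=1
  size 2 → [4,6]=2  [5,6]=1
  size 3 → [3,5,6]=1  [4,5,6]=3
  size 4 → [3,4,5,6]=4
  size 5 → [2,3,4,5,6]=4
  first=0(b) contributes 4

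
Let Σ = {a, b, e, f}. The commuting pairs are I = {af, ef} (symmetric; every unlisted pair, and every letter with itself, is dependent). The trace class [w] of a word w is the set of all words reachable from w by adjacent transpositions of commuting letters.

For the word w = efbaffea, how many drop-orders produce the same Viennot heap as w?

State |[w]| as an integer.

20

drop 0:e onto floor
drop 1:f onto floor
drop 2:b onto {0:e, 1:f}
drop 3:a onto {2:b}
drop 4:f onto {2:b}
drop 5:f onto {4:f}
drop 6:e onto {3:a}
drop 7:a onto {6:e}
ground layer = {0:e, 1:f}
drop-orders for the pieces not yet dropped (sum over which currently-grounded one goes next):
  1 to go: {5} 1  {7} 1
  2 to go: {4,5} 1  {5,7} 2  {6,7} 1
  3 to go: {3,6,7} 1  {4,5,7} 3  {5,6,7} 3
  4 to go: {3,5,6,7} 4  {4,5,6,7} 6
  5 to go: {3,4,5,6,7} 10
  6 to go: {2,3,4,5,6,7} 10
  if 0:e drops first: 10 orders
  if 1:f drops first: 10 orders
heap linearizations: 20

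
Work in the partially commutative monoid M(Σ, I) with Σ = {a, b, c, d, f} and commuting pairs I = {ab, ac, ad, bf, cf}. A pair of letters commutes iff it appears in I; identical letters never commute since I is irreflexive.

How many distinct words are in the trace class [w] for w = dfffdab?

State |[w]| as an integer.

3

drop 0:d onto floor
drop 1:f onto {0:d}
drop 2:f onto {1:f}
drop 3:f onto {2:f}
drop 4:d onto {3:f}
drop 5:a onto {3:f}
drop 6:b onto {4:d}
ground layer = {0:d}
drop-orders for the pieces not yet dropped (sum over which currently-grounded one goes next):
  1 to go: {5} 1  {6} 1
  2 to go: {4,6} 1  {5,6} 2
  3 to go: {4,5,6} 3
  4 to go: {3,4,5,6} 3
  5 to go: {2,3,4,5,6} 3
  if 0:d drops first: 3 orders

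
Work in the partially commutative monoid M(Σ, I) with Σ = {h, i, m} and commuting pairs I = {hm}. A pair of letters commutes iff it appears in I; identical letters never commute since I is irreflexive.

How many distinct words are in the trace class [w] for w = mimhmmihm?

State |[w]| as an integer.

8

#0=m has no predecessor
#1=i depends on [0:m]
#2=m depends on [1:i]
#3=h depends on [1:i]
#4=m depends on [2:m]
#5=m depends on [4:m]
#6=i depends on [3:h, 5:m]
#7=h depends on [6:i]
#8=m depends on [6:i]
sources: [0:m]
N(rest) = Σ N(rest − s) over sources s of rest; N(one piece) = 1:
  size 1 → [7]=1  [8]=1
  size 2 → [7,8]=2
  size 3 → [6,7,8]=2
  size 4 → [3,6,7,8]=2  [5,6,7,8]=2
  size 5 → [3,5,6,7,8]=4  [4,5,6,7,8]=2
  size 6 → [2,4,5,6,7,8]=2  [3,4,5,6,7,8]=6
  size 7 → [2,3,4,5,6,7,8]=8
  first=0(m) contributes 8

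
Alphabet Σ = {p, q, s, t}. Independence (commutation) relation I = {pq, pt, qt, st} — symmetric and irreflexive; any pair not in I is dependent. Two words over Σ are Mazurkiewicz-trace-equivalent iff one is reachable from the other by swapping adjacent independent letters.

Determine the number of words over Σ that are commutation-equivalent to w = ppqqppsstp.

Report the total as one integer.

#0=p has no predecessor
#1=p depends on [0:p]
#2=q has no predecessor
#3=q depends on [2:q]
#4=p depends on [1:p]
#5=p depends on [4:p]
#6=s depends on [3:q, 5:p]
#7=s depends on [6:s]
#8=t has no predecessor
#9=p depends on [7:s]
sources: [0:p, 2:q, 8:t]
N(rest) = Σ N(rest − s) over sources s of rest; N(one piece) = 1:
  size 1 → [8]=1  [9]=1
  size 2 → [7,9]=1  [8,9]=2
  size 3 → [6,7,9]=1  [7,8,9]=3
  size 4 → [3,6,7,9]=1  [5,6,7,9]=1  [6,7,8,9]=4
  size 5 → [2,3,6,7,9]=1  [3,5,6,7,9]=2  [3,6,7,8,9]=5  [4,5,6,7,9]=1  [5,6,7,8,9]=5
  size 6 → [1,4,5,6,7,9]=1  [2,3,5,6,7,9]=3  [2,3,6,7,8,9]=6  [3,4,5,6,7,9]=3  [3,5,6,7,8,9]=12  [4,5,6,7,8,9]=6
  size 7 → [0,1,4,5,6,7,9]=1  [1,3,4,5,6,7,9]=4  [1,4,5,6,7,8,9]=7  [2,3,4,5,6,7,9]=6  [2,3,5,6,7,8,9]=21  [3,4,5,6,7,8,9]=21
  size 8 → [0,1,3,4,5,6,7,9]=5  [0,1,4,5,6,7,8,9]=8  [1,2,3,4,5,6,7,9]=10  [1,3,4,5,6,7,8,9]=32  [2,3,4,5,6,7,8,9]=48
  first=0(p) contributes 90
  first=2(q) contributes 45
  first=8(t) contributes 15
|[w]| = 150

150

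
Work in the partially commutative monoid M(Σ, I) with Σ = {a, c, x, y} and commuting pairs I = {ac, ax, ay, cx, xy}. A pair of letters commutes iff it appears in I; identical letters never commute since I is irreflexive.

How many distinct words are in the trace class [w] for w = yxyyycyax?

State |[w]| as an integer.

252

0(y) covers ∅
1(x) covers ∅
2(y) covers 0:y
3(y) covers 2:y
4(y) covers 3:y
5(c) covers 4:y
6(y) covers 5:c
7(a) covers ∅
8(x) covers 1:x
floor of heap: 0:y, 1:x, 7:a
completions by unplaced set U, small U first (add the entries for U minus each lowest piece of U):
  |U|=1: {6}:1  {7}:1  {8}:1
  |U|=2: {1,8}:1  {5,6}:1  {6,7}:2  {6,8}:2  {7,8}:2
  |U|=3: {1,6,8}:3  {1,7,8}:3  {4,5,6}:1  {5,6,7}:3  {5,6,8}:3  {6,7,8}:6
  |U|=4: {1,5,6,8}:6  {1,6,7,8}:12  {3,4,5,6}:1  {4,5,6,7}:4  {4,5,6,8}:4  {5,6,7,8}:12
  |U|=5: {1,4,5,6,8}:10  {1,5,6,7,8}:30  {2,3,4,5,6}:1  {3,4,5,6,7}:5  {3,4,5,6,8}:5  {4,5,6,7,8}:20
  |U|=6: {0,2,3,4,5,6}:1  {1,3,4,5,6,8}:15  {1,4,5,6,7,8}:60  {2,3,4,5,6,7}:6  {2,3,4,5,6,8}:6  {3,4,5,6,7,8}:30
  |U|=7: {0,2,3,4,5,6,7}:7  {0,2,3,4,5,6,8}:7  {1,2,3,4,5,6,8}:21  {1,3,4,5,6,7,8}:105  {2,3,4,5,6,7,8}:42
  start at 0(y): 168
  start at 1(x): 56
  start at 7(a): 28
sum over floor = 252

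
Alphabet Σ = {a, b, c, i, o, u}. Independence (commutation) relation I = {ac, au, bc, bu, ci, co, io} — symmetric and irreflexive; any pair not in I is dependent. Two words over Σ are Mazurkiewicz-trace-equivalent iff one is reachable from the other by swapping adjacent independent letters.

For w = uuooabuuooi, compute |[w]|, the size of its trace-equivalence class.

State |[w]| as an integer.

18

0(u) covers ∅
1(u) covers 0:u
2(o) covers 1:u
3(o) covers 2:o
4(a) covers 3:o
5(b) covers 4:a
6(u) covers 3:o
7(u) covers 6:u
8(o) covers 5:b, 7:u
9(o) covers 8:o
10(i) covers 5:b, 7:u
floor of heap: 0:u
completions by unplaced set U, small U first (add the entries for U minus each lowest piece of U):
  |U|=1: {9}:1  {10}:1
  |U|=2: {8,9}:1  {9,10}:2
  |U|=3: {8,9,10}:3
  |U|=4: {5,8,9,10}:3  {7,8,9,10}:3
  |U|=5: {4,5,8,9,10}:3  {5,7,8,9,10}:6  {6,7,8,9,10}:3
  |U|=6: {4,5,7,8,9,10}:9  {5,6,7,8,9,10}:9
  |U|=7: {4,5,6,7,8,9,10}:18
  |U|=8: {3,4,5,6,7,8,9,10}:18
  |U|=9: {2,3,4,5,6,7,8,9,10}:18
  start at 0(u): 18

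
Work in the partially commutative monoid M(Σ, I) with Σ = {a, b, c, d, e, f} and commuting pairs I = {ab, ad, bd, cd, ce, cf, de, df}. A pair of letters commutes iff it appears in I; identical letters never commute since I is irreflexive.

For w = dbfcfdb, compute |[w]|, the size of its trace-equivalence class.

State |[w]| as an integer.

0(d) covers ∅
1(b) covers ∅
2(f) covers 1:b
3(c) covers 1:b
4(f) covers 2:f
5(d) covers 0:d
6(b) covers 3:c, 4:f
floor of heap: 0:d, 1:b
completions by unplaced set U, small U first (add the entries for U minus each lowest piece of U):
  |U|=1: {5}:1  {6}:1
  |U|=2: {0,5}:1  {3,6}:1  {4,6}:1  {5,6}:2
  |U|=3: {0,5,6}:3  {2,4,6}:1  {3,4,6}:2  {3,5,6}:3  {4,5,6}:3
  |U|=4: {0,3,5,6}:6  {0,4,5,6}:6  {2,3,4,6}:3  {2,4,5,6}:4  {3,4,5,6}:8
  |U|=5: {0,2,4,5,6}:10  {0,3,4,5,6}:20  {1,2,3,4,6}:3  {2,3,4,5,6}:15
  start at 0(d): 18
  start at 1(b): 45
sum over floor = 63

63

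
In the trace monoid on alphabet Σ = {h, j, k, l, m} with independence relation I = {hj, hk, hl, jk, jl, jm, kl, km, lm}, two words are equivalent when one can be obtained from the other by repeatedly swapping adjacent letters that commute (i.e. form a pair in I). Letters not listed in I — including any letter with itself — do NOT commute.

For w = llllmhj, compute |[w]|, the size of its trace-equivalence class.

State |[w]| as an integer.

0(l) covers ∅
1(l) covers 0:l
2(l) covers 1:l
3(l) covers 2:l
4(m) covers ∅
5(h) covers 4:m
6(j) covers ∅
floor of heap: 0:l, 4:m, 6:j
completions by unplaced set U, small U first (add the entries for U minus each lowest piece of U):
  |U|=1: {3}:1  {5}:1  {6}:1
  |U|=2: {2,3}:1  {3,5}:2  {3,6}:2  {4,5}:1  {5,6}:2
  |U|=3: {1,2,3}:1  {2,3,5}:3  {2,3,6}:3  {3,4,5}:3  {3,5,6}:6  {4,5,6}:3
  |U|=4: {0,1,2,3}:1  {1,2,3,5}:4  {1,2,3,6}:4  {2,3,4,5}:6  {2,3,5,6}:12  {3,4,5,6}:12
  |U|=5: {0,1,2,3,5}:5  {0,1,2,3,6}:5  {1,2,3,4,5}:10  {1,2,3,5,6}:20  {2,3,4,5,6}:30
  start at 0(l): 60
  start at 4(m): 30
  start at 6(j): 15
sum over floor = 105

105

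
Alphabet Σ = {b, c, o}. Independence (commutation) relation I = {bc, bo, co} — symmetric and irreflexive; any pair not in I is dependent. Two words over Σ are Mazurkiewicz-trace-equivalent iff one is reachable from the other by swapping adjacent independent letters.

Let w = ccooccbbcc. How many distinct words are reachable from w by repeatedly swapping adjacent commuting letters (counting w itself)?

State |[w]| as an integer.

1260

drop 0:c onto floor
drop 1:c onto {0:c}
drop 2:o onto floor
drop 3:o onto {2:o}
drop 4:c onto {1:c}
drop 5:c onto {4:c}
drop 6:b onto floor
drop 7:b onto {6:b}
drop 8:c onto {5:c}
drop 9:c onto {8:c}
ground layer = {0:c, 2:o, 6:b}
drop-orders for the pieces not yet dropped (sum over which currently-grounded one goes next):
  1 to go: {3} 1  {7} 1  {9} 1
  2 to go: {2,3} 1  {3,7} 2  {3,9} 2  {6,7} 1  {7,9} 2  {8,9} 1
  3 to go: {2,3,7} 3  {2,3,9} 3  {3,6,7} 3  {3,7,9} 6  {3,8,9} 3  {5,8,9} 1  {6,7,9} 3  {7,8,9} 3
  4 to go: {2,3,6,7} 6  {2,3,7,9} 12  {2,3,8,9} 6  {3,5,8,9} 4  {3,6,7,9} 12  {3,7,8,9} 12  {4,5,8,9} 1  {5,7,8,9} 4  {6,7,8,9} 6
  5 to go: {1,4,5,8,9} 1  {2,3,5,8,9} 10  {2,3,6,7,9} 30  {2,3,7,8,9} 30  {3,4,5,8,9} 5  {3,5,7,8,9} 20  {3,6,7,8,9} 30  {4,5,7,8,9} 5  {5,6,7,8,9} 10
  6 to go: {0,1,4,5,8,9} 1  {1,3,4,5,8,9} 6  {1,4,5,7,8,9} 6  {2,3,4,5,8,9} 15  {2,3,5,7,8,9} 60  {2,3,6,7,8,9} 90  {3,4,5,7,8,9} 30  {3,5,6,7,8,9} 60  {4,5,6,7,8,9} 15
  7 to go: {0,1,3,4,5,8,9} 7  {0,1,4,5,7,8,9} 7  {1,2,3,4,5,8,9} 21  {1,3,4,5,7,8,9} 42  {1,4,5,6,7,8,9} 21  {2,3,4,5,7,8,9} 105  {2,3,5,6,7,8,9} 210  {3,4,5,6,7,8,9} 105
  8 to go: {0,1,2,3,4,5,8,9} 28  {0,1,3,4,5,7,8,9} 56  {0,1,4,5,6,7,8,9} 28  {1,2,3,4,5,7,8,9} 168  {1,3,4,5,6,7,8,9} 168  {2,3,4,5,6,7,8,9} 420
  if 0:c drops first: 756 orders
  if 2:o drops first: 252 orders
  if 6:b drops first: 252 orders
heap linearizations: 1260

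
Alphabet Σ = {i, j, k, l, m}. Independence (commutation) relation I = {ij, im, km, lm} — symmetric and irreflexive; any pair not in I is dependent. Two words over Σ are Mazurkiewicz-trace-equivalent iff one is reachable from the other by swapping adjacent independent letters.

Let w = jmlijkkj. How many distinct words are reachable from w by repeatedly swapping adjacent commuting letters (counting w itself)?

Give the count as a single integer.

5

0(j) covers ∅
1(m) covers 0:j
2(l) covers 0:j
3(i) covers 2:l
4(j) covers 1:m, 2:l
5(k) covers 3:i, 4:j
6(k) covers 5:k
7(j) covers 6:k
floor of heap: 0:j
completions by unplaced set U, small U first (add the entries for U minus each lowest piece of U):
  |U|=1: {7}:1
  |U|=2: {6,7}:1
  |U|=3: {5,6,7}:1
  |U|=4: {3,5,6,7}:1  {4,5,6,7}:1
  |U|=5: {1,4,5,6,7}:1  {3,4,5,6,7}:2
  |U|=6: {1,3,4,5,6,7}:3  {2,3,4,5,6,7}:2
  start at 0(j): 5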